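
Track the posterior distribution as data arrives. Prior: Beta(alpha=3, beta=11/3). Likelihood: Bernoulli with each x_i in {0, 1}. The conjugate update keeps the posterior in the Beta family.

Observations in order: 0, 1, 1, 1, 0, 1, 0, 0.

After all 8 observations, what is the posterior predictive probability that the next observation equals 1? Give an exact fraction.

obs 1: x=0 → posterior Beta(3, 14/3)
obs 2: x=1 → posterior Beta(4, 14/3)
obs 3: x=1 → posterior Beta(5, 14/3)
obs 4: x=1 → posterior Beta(6, 14/3)
obs 5: x=0 → posterior Beta(6, 17/3)
obs 6: x=1 → posterior Beta(7, 17/3)
obs 7: x=0 → posterior Beta(7, 20/3)
obs 8: x=0 → posterior Beta(7, 23/3)

21/44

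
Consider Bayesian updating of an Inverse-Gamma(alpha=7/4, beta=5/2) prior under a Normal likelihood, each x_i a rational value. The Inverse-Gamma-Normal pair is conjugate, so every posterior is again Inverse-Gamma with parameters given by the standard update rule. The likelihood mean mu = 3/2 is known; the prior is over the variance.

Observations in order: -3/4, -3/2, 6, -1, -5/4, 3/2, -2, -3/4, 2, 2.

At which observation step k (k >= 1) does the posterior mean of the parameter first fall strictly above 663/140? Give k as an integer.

obs 1: x=-3/4 → posterior Inverse-Gamma(9/4, 161/32)
obs 2: x=-3/2 → posterior Inverse-Gamma(11/4, 305/32)
obs 3: x=6 → posterior Inverse-Gamma(13/4, 629/32)
obs 4: x=-1 → posterior Inverse-Gamma(15/4, 729/32)
obs 5: x=-5/4 → posterior Inverse-Gamma(17/4, 425/16)
obs 6: x=3/2 → posterior Inverse-Gamma(19/4, 425/16)
obs 7: x=-2 → posterior Inverse-Gamma(21/4, 523/16)
obs 8: x=-3/4 → posterior Inverse-Gamma(23/4, 1127/32)
obs 9: x=2 → posterior Inverse-Gamma(25/4, 1131/32)
obs 10: x=2 → posterior Inverse-Gamma(27/4, 1135/32)

k = 2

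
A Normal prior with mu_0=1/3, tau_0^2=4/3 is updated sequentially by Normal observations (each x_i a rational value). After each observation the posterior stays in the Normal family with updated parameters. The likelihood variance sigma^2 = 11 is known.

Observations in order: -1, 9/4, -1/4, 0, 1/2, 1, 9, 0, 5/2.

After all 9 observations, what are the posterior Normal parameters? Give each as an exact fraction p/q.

mu_0=67/69, tau_0^2=44/69

obs 1: x=-1 → posterior Normal(7/37, 44/37)
obs 2: x=9/4 → posterior Normal(16/41, 44/41)
obs 3: x=-1/4 → posterior Normal(1/3, 44/45)
obs 4: x=0 → posterior Normal(15/49, 44/49)
obs 5: x=1/2 → posterior Normal(17/53, 44/53)
obs 6: x=1 → posterior Normal(7/19, 44/57)
obs 7: x=9 → posterior Normal(57/61, 44/61)
obs 8: x=0 → posterior Normal(57/65, 44/65)
obs 9: x=5/2 → posterior Normal(67/69, 44/69)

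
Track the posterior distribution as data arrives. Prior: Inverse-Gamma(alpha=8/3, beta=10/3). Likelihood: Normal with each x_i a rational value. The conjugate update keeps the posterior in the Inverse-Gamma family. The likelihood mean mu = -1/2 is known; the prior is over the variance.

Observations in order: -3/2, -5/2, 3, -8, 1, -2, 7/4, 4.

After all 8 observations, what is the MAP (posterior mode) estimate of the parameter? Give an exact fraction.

obs 1: x=-3/2 → posterior Inverse-Gamma(19/6, 23/6)
obs 2: x=-5/2 → posterior Inverse-Gamma(11/3, 35/6)
obs 3: x=3 → posterior Inverse-Gamma(25/6, 287/24)
obs 4: x=-8 → posterior Inverse-Gamma(14/3, 481/12)
obs 5: x=1 → posterior Inverse-Gamma(31/6, 989/24)
obs 6: x=-2 → posterior Inverse-Gamma(17/3, 127/3)
obs 7: x=7/4 → posterior Inverse-Gamma(37/6, 4307/96)
obs 8: x=4 → posterior Inverse-Gamma(20/3, 5279/96)

5279/736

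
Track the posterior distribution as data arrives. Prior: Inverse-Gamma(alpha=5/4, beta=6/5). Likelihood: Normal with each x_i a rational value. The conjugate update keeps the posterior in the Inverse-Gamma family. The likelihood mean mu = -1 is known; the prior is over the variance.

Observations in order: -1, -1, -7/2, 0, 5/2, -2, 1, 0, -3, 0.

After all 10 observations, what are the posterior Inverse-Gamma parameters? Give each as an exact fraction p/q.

alpha=25/4, beta=329/20

obs 1: x=-1 → posterior Inverse-Gamma(7/4, 6/5)
obs 2: x=-1 → posterior Inverse-Gamma(9/4, 6/5)
obs 3: x=-7/2 → posterior Inverse-Gamma(11/4, 173/40)
obs 4: x=0 → posterior Inverse-Gamma(13/4, 193/40)
obs 5: x=5/2 → posterior Inverse-Gamma(15/4, 219/20)
obs 6: x=-2 → posterior Inverse-Gamma(17/4, 229/20)
obs 7: x=1 → posterior Inverse-Gamma(19/4, 269/20)
obs 8: x=0 → posterior Inverse-Gamma(21/4, 279/20)
obs 9: x=-3 → posterior Inverse-Gamma(23/4, 319/20)
obs 10: x=0 → posterior Inverse-Gamma(25/4, 329/20)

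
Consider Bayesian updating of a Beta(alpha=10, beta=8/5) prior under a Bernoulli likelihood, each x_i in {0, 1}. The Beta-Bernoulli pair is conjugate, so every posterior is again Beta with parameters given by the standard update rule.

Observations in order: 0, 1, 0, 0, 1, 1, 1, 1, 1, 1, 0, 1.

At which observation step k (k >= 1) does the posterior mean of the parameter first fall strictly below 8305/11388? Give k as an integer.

k = 4

obs 1: x=0 → posterior Beta(10, 13/5)
obs 2: x=1 → posterior Beta(11, 13/5)
obs 3: x=0 → posterior Beta(11, 18/5)
obs 4: x=0 → posterior Beta(11, 23/5)
obs 5: x=1 → posterior Beta(12, 23/5)
obs 6: x=1 → posterior Beta(13, 23/5)
obs 7: x=1 → posterior Beta(14, 23/5)
obs 8: x=1 → posterior Beta(15, 23/5)
obs 9: x=1 → posterior Beta(16, 23/5)
obs 10: x=1 → posterior Beta(17, 23/5)
obs 11: x=0 → posterior Beta(17, 28/5)
obs 12: x=1 → posterior Beta(18, 28/5)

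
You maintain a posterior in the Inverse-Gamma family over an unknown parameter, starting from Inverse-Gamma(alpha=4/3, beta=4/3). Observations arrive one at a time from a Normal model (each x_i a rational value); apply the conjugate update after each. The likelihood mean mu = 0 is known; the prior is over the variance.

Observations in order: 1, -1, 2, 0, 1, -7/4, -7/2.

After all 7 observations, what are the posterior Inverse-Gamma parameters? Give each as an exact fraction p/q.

alpha=29/6, beta=1199/96

obs 1: x=1 → posterior Inverse-Gamma(11/6, 11/6)
obs 2: x=-1 → posterior Inverse-Gamma(7/3, 7/3)
obs 3: x=2 → posterior Inverse-Gamma(17/6, 13/3)
obs 4: x=0 → posterior Inverse-Gamma(10/3, 13/3)
obs 5: x=1 → posterior Inverse-Gamma(23/6, 29/6)
obs 6: x=-7/4 → posterior Inverse-Gamma(13/3, 611/96)
obs 7: x=-7/2 → posterior Inverse-Gamma(29/6, 1199/96)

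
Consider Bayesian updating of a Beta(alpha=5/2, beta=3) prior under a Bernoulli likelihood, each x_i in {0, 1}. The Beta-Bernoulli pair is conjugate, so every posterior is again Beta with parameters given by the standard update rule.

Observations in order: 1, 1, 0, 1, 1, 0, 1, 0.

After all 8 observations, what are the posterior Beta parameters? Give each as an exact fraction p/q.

obs 1: x=1 → posterior Beta(7/2, 3)
obs 2: x=1 → posterior Beta(9/2, 3)
obs 3: x=0 → posterior Beta(9/2, 4)
obs 4: x=1 → posterior Beta(11/2, 4)
obs 5: x=1 → posterior Beta(13/2, 4)
obs 6: x=0 → posterior Beta(13/2, 5)
obs 7: x=1 → posterior Beta(15/2, 5)
obs 8: x=0 → posterior Beta(15/2, 6)

alpha=15/2, beta=6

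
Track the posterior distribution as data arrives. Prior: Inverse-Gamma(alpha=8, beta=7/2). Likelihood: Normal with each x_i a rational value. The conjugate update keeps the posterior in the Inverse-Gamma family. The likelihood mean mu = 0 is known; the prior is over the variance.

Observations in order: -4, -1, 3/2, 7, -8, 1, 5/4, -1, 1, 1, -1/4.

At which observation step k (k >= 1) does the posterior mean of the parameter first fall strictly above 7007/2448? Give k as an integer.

obs 1: x=-4 → posterior Inverse-Gamma(17/2, 23/2)
obs 2: x=-1 → posterior Inverse-Gamma(9, 12)
obs 3: x=3/2 → posterior Inverse-Gamma(19/2, 105/8)
obs 4: x=7 → posterior Inverse-Gamma(10, 301/8)
obs 5: x=-8 → posterior Inverse-Gamma(21/2, 557/8)
obs 6: x=1 → posterior Inverse-Gamma(11, 561/8)
obs 7: x=5/4 → posterior Inverse-Gamma(23/2, 2269/32)
obs 8: x=-1 → posterior Inverse-Gamma(12, 2285/32)
obs 9: x=1 → posterior Inverse-Gamma(25/2, 2301/32)
obs 10: x=1 → posterior Inverse-Gamma(13, 2317/32)
obs 11: x=-1/4 → posterior Inverse-Gamma(27/2, 1159/16)

k = 4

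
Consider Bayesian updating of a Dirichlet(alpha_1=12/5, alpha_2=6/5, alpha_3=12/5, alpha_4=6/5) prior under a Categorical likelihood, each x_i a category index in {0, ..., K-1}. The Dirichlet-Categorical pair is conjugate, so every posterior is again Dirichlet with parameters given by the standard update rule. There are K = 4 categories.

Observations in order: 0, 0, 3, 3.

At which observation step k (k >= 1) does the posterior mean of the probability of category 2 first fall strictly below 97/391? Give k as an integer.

k = 3

obs 1: x=0 → posterior Dirichlet(17/5, 6/5, 12/5, 6/5)
obs 2: x=0 → posterior Dirichlet(22/5, 6/5, 12/5, 6/5)
obs 3: x=3 → posterior Dirichlet(22/5, 6/5, 12/5, 11/5)
obs 4: x=3 → posterior Dirichlet(22/5, 6/5, 12/5, 16/5)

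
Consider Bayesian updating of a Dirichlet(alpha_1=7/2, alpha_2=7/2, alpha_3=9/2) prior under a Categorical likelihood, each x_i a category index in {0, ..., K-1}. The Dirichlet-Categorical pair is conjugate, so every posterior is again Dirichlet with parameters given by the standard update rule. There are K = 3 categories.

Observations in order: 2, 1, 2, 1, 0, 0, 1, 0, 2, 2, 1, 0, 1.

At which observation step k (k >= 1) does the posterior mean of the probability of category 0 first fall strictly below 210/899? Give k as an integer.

obs 1: x=2 → posterior Dirichlet(7/2, 7/2, 11/2)
obs 2: x=1 → posterior Dirichlet(7/2, 9/2, 11/2)
obs 3: x=2 → posterior Dirichlet(7/2, 9/2, 13/2)
obs 4: x=1 → posterior Dirichlet(7/2, 11/2, 13/2)
obs 5: x=0 → posterior Dirichlet(9/2, 11/2, 13/2)
obs 6: x=0 → posterior Dirichlet(11/2, 11/2, 13/2)
obs 7: x=1 → posterior Dirichlet(11/2, 13/2, 13/2)
obs 8: x=0 → posterior Dirichlet(13/2, 13/2, 13/2)
obs 9: x=2 → posterior Dirichlet(13/2, 13/2, 15/2)
obs 10: x=2 → posterior Dirichlet(13/2, 13/2, 17/2)
obs 11: x=1 → posterior Dirichlet(13/2, 15/2, 17/2)
obs 12: x=0 → posterior Dirichlet(15/2, 15/2, 17/2)
obs 13: x=1 → posterior Dirichlet(15/2, 17/2, 17/2)

k = 4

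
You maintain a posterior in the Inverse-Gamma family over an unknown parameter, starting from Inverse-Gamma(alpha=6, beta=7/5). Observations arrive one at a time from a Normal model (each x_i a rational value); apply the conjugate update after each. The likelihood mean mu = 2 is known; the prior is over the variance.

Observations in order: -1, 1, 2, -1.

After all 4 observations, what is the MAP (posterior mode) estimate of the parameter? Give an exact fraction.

obs 1: x=-1 → posterior Inverse-Gamma(13/2, 59/10)
obs 2: x=1 → posterior Inverse-Gamma(7, 32/5)
obs 3: x=2 → posterior Inverse-Gamma(15/2, 32/5)
obs 4: x=-1 → posterior Inverse-Gamma(8, 109/10)

109/90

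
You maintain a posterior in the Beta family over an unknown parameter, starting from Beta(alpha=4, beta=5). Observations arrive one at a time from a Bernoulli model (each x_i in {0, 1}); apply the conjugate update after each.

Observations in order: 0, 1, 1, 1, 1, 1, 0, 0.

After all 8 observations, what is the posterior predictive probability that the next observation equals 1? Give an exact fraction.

9/17

obs 1: x=0 → posterior Beta(4, 6)
obs 2: x=1 → posterior Beta(5, 6)
obs 3: x=1 → posterior Beta(6, 6)
obs 4: x=1 → posterior Beta(7, 6)
obs 5: x=1 → posterior Beta(8, 6)
obs 6: x=1 → posterior Beta(9, 6)
obs 7: x=0 → posterior Beta(9, 7)
obs 8: x=0 → posterior Beta(9, 8)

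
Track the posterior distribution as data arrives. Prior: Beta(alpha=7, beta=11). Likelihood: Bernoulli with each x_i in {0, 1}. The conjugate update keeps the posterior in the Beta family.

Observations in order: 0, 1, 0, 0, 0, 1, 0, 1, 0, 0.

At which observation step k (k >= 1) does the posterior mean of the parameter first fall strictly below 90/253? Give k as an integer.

obs 1: x=0 → posterior Beta(7, 12)
obs 2: x=1 → posterior Beta(8, 12)
obs 3: x=0 → posterior Beta(8, 13)
obs 4: x=0 → posterior Beta(8, 14)
obs 5: x=0 → posterior Beta(8, 15)
obs 6: x=1 → posterior Beta(9, 15)
obs 7: x=0 → posterior Beta(9, 16)
obs 8: x=1 → posterior Beta(10, 16)
obs 9: x=0 → posterior Beta(10, 17)
obs 10: x=0 → posterior Beta(10, 18)

k = 5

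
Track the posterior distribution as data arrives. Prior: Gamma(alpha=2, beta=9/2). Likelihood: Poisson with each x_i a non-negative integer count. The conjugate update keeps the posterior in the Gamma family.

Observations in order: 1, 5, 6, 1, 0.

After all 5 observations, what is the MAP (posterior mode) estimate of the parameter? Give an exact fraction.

28/19

obs 1: x=1 → posterior Gamma(3, 11/2)
obs 2: x=5 → posterior Gamma(8, 13/2)
obs 3: x=6 → posterior Gamma(14, 15/2)
obs 4: x=1 → posterior Gamma(15, 17/2)
obs 5: x=0 → posterior Gamma(15, 19/2)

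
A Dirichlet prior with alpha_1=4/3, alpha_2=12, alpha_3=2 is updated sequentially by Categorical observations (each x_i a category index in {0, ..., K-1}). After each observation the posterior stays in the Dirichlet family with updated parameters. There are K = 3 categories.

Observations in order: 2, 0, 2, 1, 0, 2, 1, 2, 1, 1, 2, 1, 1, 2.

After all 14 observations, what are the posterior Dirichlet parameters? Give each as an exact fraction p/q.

alpha_1=10/3, alpha_2=18, alpha_3=8

obs 1: x=2 → posterior Dirichlet(4/3, 12, 3)
obs 2: x=0 → posterior Dirichlet(7/3, 12, 3)
obs 3: x=2 → posterior Dirichlet(7/3, 12, 4)
obs 4: x=1 → posterior Dirichlet(7/3, 13, 4)
obs 5: x=0 → posterior Dirichlet(10/3, 13, 4)
obs 6: x=2 → posterior Dirichlet(10/3, 13, 5)
obs 7: x=1 → posterior Dirichlet(10/3, 14, 5)
obs 8: x=2 → posterior Dirichlet(10/3, 14, 6)
obs 9: x=1 → posterior Dirichlet(10/3, 15, 6)
obs 10: x=1 → posterior Dirichlet(10/3, 16, 6)
obs 11: x=2 → posterior Dirichlet(10/3, 16, 7)
obs 12: x=1 → posterior Dirichlet(10/3, 17, 7)
obs 13: x=1 → posterior Dirichlet(10/3, 18, 7)
obs 14: x=2 → posterior Dirichlet(10/3, 18, 8)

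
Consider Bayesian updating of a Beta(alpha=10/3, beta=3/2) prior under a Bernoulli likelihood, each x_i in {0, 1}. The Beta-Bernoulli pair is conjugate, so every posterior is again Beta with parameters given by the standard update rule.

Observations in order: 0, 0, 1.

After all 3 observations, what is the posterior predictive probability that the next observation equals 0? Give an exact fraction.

obs 1: x=0 → posterior Beta(10/3, 5/2)
obs 2: x=0 → posterior Beta(10/3, 7/2)
obs 3: x=1 → posterior Beta(13/3, 7/2)

21/47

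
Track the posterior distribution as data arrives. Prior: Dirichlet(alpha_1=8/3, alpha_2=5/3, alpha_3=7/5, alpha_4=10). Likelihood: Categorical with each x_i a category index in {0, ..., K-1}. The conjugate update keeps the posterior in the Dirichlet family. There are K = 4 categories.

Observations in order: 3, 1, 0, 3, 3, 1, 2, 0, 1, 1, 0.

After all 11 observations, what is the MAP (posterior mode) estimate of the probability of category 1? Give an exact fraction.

70/341

obs 1: x=3 → posterior Dirichlet(8/3, 5/3, 7/5, 11)
obs 2: x=1 → posterior Dirichlet(8/3, 8/3, 7/5, 11)
obs 3: x=0 → posterior Dirichlet(11/3, 8/3, 7/5, 11)
obs 4: x=3 → posterior Dirichlet(11/3, 8/3, 7/5, 12)
obs 5: x=3 → posterior Dirichlet(11/3, 8/3, 7/5, 13)
obs 6: x=1 → posterior Dirichlet(11/3, 11/3, 7/5, 13)
obs 7: x=2 → posterior Dirichlet(11/3, 11/3, 12/5, 13)
obs 8: x=0 → posterior Dirichlet(14/3, 11/3, 12/5, 13)
obs 9: x=1 → posterior Dirichlet(14/3, 14/3, 12/5, 13)
obs 10: x=1 → posterior Dirichlet(14/3, 17/3, 12/5, 13)
obs 11: x=0 → posterior Dirichlet(17/3, 17/3, 12/5, 13)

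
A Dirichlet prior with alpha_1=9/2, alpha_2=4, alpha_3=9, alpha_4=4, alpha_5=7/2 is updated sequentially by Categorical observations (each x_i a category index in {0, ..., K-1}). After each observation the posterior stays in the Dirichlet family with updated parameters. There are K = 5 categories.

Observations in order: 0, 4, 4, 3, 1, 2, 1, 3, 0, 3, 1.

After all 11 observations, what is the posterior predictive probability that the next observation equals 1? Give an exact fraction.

obs 1: x=0 → posterior Dirichlet(11/2, 4, 9, 4, 7/2)
obs 2: x=4 → posterior Dirichlet(11/2, 4, 9, 4, 9/2)
obs 3: x=4 → posterior Dirichlet(11/2, 4, 9, 4, 11/2)
obs 4: x=3 → posterior Dirichlet(11/2, 4, 9, 5, 11/2)
obs 5: x=1 → posterior Dirichlet(11/2, 5, 9, 5, 11/2)
obs 6: x=2 → posterior Dirichlet(11/2, 5, 10, 5, 11/2)
obs 7: x=1 → posterior Dirichlet(11/2, 6, 10, 5, 11/2)
obs 8: x=3 → posterior Dirichlet(11/2, 6, 10, 6, 11/2)
obs 9: x=0 → posterior Dirichlet(13/2, 6, 10, 6, 11/2)
obs 10: x=3 → posterior Dirichlet(13/2, 6, 10, 7, 11/2)
obs 11: x=1 → posterior Dirichlet(13/2, 7, 10, 7, 11/2)

7/36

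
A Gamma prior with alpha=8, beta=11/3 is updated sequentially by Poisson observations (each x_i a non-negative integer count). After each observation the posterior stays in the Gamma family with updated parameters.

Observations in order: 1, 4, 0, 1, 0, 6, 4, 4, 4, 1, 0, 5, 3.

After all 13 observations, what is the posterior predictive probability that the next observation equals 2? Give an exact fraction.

obs 1: x=1 → posterior Gamma(9, 14/3)
obs 2: x=4 → posterior Gamma(13, 17/3)
obs 3: x=0 → posterior Gamma(13, 20/3)
obs 4: x=1 → posterior Gamma(14, 23/3)
obs 5: x=0 → posterior Gamma(14, 26/3)
obs 6: x=6 → posterior Gamma(20, 29/3)
obs 7: x=4 → posterior Gamma(24, 32/3)
obs 8: x=4 → posterior Gamma(28, 35/3)
obs 9: x=4 → posterior Gamma(32, 38/3)
obs 10: x=1 → posterior Gamma(33, 41/3)
obs 11: x=0 → posterior Gamma(33, 44/3)
obs 12: x=5 → posterior Gamma(38, 47/3)
obs 13: x=3 → posterior Gamma(41, 50/3)

35238372220192104578018188476562500000000000000000000000000000000000000000/139271544806023811491399181515303374259862508405977724283209557841619274477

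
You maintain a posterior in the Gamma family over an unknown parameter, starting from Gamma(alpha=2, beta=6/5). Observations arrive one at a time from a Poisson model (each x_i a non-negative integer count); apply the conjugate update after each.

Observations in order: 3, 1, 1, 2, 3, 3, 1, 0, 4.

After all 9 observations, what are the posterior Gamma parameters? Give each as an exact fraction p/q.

alpha=20, beta=51/5

obs 1: x=3 → posterior Gamma(5, 11/5)
obs 2: x=1 → posterior Gamma(6, 16/5)
obs 3: x=1 → posterior Gamma(7, 21/5)
obs 4: x=2 → posterior Gamma(9, 26/5)
obs 5: x=3 → posterior Gamma(12, 31/5)
obs 6: x=3 → posterior Gamma(15, 36/5)
obs 7: x=1 → posterior Gamma(16, 41/5)
obs 8: x=0 → posterior Gamma(16, 46/5)
obs 9: x=4 → posterior Gamma(20, 51/5)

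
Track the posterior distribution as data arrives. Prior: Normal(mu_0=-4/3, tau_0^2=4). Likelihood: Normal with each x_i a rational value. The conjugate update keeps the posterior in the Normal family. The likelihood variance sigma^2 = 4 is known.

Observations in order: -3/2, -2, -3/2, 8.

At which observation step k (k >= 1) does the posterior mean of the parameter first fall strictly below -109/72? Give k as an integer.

obs 1: x=-3/2 → posterior Normal(-17/12, 2)
obs 2: x=-2 → posterior Normal(-29/18, 4/3)
obs 3: x=-3/2 → posterior Normal(-19/12, 1)
obs 4: x=8 → posterior Normal(1/3, 4/5)

k = 2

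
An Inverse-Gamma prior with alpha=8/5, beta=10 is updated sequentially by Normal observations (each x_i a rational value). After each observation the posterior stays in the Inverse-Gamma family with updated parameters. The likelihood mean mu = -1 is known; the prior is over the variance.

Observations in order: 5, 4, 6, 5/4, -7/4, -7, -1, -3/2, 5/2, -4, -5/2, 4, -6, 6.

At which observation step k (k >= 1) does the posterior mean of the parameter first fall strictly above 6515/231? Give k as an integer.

obs 1: x=5 → posterior Inverse-Gamma(21/10, 28)
obs 2: x=4 → posterior Inverse-Gamma(13/5, 81/2)
obs 3: x=6 → posterior Inverse-Gamma(31/10, 65)
obs 4: x=5/4 → posterior Inverse-Gamma(18/5, 2161/32)
obs 5: x=-7/4 → posterior Inverse-Gamma(41/10, 1085/16)
obs 6: x=-7 → posterior Inverse-Gamma(23/5, 1373/16)
obs 7: x=-1 → posterior Inverse-Gamma(51/10, 1373/16)
obs 8: x=-3/2 → posterior Inverse-Gamma(28/5, 1375/16)
obs 9: x=5/2 → posterior Inverse-Gamma(61/10, 1473/16)
obs 10: x=-4 → posterior Inverse-Gamma(33/5, 1545/16)
obs 11: x=-5/2 → posterior Inverse-Gamma(71/10, 1563/16)
obs 12: x=4 → posterior Inverse-Gamma(38/5, 1763/16)
obs 13: x=-6 → posterior Inverse-Gamma(81/10, 1963/16)
obs 14: x=6 → posterior Inverse-Gamma(43/5, 2355/16)

k = 3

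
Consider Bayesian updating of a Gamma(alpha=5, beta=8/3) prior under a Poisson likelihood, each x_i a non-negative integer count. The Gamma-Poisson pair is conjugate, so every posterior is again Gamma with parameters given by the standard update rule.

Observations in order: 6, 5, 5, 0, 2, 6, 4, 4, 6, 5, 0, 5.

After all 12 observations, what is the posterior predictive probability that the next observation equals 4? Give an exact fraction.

37712556762820628834891979270276566780741825826190256533301102380036454207177414727862226780160/203975451134500379481971048382550368155094633537214532600154061911864321673872568162613849370287

obs 1: x=6 → posterior Gamma(11, 11/3)
obs 2: x=5 → posterior Gamma(16, 14/3)
obs 3: x=5 → posterior Gamma(21, 17/3)
obs 4: x=0 → posterior Gamma(21, 20/3)
obs 5: x=2 → posterior Gamma(23, 23/3)
obs 6: x=6 → posterior Gamma(29, 26/3)
obs 7: x=4 → posterior Gamma(33, 29/3)
obs 8: x=4 → posterior Gamma(37, 32/3)
obs 9: x=6 → posterior Gamma(43, 35/3)
obs 10: x=5 → posterior Gamma(48, 38/3)
obs 11: x=0 → posterior Gamma(48, 41/3)
obs 12: x=5 → posterior Gamma(53, 44/3)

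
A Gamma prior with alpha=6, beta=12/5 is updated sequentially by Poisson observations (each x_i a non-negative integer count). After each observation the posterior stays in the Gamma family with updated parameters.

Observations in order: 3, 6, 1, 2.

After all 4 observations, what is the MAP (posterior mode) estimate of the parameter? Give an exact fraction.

85/32

obs 1: x=3 → posterior Gamma(9, 17/5)
obs 2: x=6 → posterior Gamma(15, 22/5)
obs 3: x=1 → posterior Gamma(16, 27/5)
obs 4: x=2 → posterior Gamma(18, 32/5)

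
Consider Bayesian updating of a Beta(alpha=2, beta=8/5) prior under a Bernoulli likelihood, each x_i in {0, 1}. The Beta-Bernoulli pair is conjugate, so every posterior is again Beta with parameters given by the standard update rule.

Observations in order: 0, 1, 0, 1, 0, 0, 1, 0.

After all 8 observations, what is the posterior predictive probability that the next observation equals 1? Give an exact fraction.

obs 1: x=0 → posterior Beta(2, 13/5)
obs 2: x=1 → posterior Beta(3, 13/5)
obs 3: x=0 → posterior Beta(3, 18/5)
obs 4: x=1 → posterior Beta(4, 18/5)
obs 5: x=0 → posterior Beta(4, 23/5)
obs 6: x=0 → posterior Beta(4, 28/5)
obs 7: x=1 → posterior Beta(5, 28/5)
obs 8: x=0 → posterior Beta(5, 33/5)

25/58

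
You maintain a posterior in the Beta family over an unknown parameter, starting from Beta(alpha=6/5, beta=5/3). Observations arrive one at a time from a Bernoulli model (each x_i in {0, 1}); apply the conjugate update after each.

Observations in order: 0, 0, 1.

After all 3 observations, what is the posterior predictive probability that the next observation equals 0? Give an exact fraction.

5/8

obs 1: x=0 → posterior Beta(6/5, 8/3)
obs 2: x=0 → posterior Beta(6/5, 11/3)
obs 3: x=1 → posterior Beta(11/5, 11/3)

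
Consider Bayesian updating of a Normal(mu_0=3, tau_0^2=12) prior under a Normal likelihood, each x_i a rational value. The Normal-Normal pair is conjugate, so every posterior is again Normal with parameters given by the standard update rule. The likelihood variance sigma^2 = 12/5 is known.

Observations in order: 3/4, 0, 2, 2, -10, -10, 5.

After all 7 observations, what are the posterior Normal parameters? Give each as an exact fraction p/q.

obs 1: x=3/4 → posterior Normal(9/8, 2)
obs 2: x=0 → posterior Normal(27/44, 12/11)
obs 3: x=2 → posterior Normal(67/64, 3/4)
obs 4: x=2 → posterior Normal(107/84, 4/7)
obs 5: x=-10 → posterior Normal(-93/104, 6/13)
obs 6: x=-10 → posterior Normal(-293/124, 12/31)
obs 7: x=5 → posterior Normal(-193/144, 1/3)

mu_0=-193/144, tau_0^2=1/3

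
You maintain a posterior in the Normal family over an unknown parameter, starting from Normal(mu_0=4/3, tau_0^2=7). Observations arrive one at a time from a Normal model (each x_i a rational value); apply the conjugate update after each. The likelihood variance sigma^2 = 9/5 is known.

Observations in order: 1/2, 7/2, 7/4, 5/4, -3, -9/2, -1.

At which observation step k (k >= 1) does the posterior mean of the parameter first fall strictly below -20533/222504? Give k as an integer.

obs 1: x=1/2 → posterior Normal(59/88, 63/44)
obs 2: x=7/2 → posterior Normal(152/79, 63/79)
obs 3: x=7/4 → posterior Normal(853/456, 21/38)
obs 4: x=5/4 → posterior Normal(257/149, 63/149)
obs 5: x=-3 → posterior Normal(19/23, 63/184)
obs 6: x=-9/2 → posterior Normal(-11/438, 21/73)
obs 7: x=-1 → posterior Normal(-81/508, 63/254)

k = 7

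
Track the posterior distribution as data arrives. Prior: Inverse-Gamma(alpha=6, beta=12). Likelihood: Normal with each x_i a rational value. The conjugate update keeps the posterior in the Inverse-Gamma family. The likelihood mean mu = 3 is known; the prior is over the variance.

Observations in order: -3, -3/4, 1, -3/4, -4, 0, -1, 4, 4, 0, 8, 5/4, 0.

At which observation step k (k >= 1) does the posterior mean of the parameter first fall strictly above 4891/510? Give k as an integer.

k = 7

obs 1: x=-3 → posterior Inverse-Gamma(13/2, 30)
obs 2: x=-3/4 → posterior Inverse-Gamma(7, 1185/32)
obs 3: x=1 → posterior Inverse-Gamma(15/2, 1249/32)
obs 4: x=-3/4 → posterior Inverse-Gamma(8, 737/16)
obs 5: x=-4 → posterior Inverse-Gamma(17/2, 1129/16)
obs 6: x=0 → posterior Inverse-Gamma(9, 1201/16)
obs 7: x=-1 → posterior Inverse-Gamma(19/2, 1329/16)
obs 8: x=4 → posterior Inverse-Gamma(10, 1337/16)
obs 9: x=4 → posterior Inverse-Gamma(21/2, 1345/16)
obs 10: x=0 → posterior Inverse-Gamma(11, 1417/16)
obs 11: x=8 → posterior Inverse-Gamma(23/2, 1617/16)
obs 12: x=5/4 → posterior Inverse-Gamma(12, 3283/32)
obs 13: x=0 → posterior Inverse-Gamma(25/2, 3427/32)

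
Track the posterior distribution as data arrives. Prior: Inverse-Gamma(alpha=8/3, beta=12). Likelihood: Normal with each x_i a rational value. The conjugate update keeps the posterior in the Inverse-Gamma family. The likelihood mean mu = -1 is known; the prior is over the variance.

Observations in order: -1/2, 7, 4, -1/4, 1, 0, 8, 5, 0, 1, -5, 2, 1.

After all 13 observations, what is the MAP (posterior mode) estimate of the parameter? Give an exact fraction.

12951/976

obs 1: x=-1/2 → posterior Inverse-Gamma(19/6, 97/8)
obs 2: x=7 → posterior Inverse-Gamma(11/3, 353/8)
obs 3: x=4 → posterior Inverse-Gamma(25/6, 453/8)
obs 4: x=-1/4 → posterior Inverse-Gamma(14/3, 1821/32)
obs 5: x=1 → posterior Inverse-Gamma(31/6, 1885/32)
obs 6: x=0 → posterior Inverse-Gamma(17/3, 1901/32)
obs 7: x=8 → posterior Inverse-Gamma(37/6, 3197/32)
obs 8: x=5 → posterior Inverse-Gamma(20/3, 3773/32)
obs 9: x=0 → posterior Inverse-Gamma(43/6, 3789/32)
obs 10: x=1 → posterior Inverse-Gamma(23/3, 3853/32)
obs 11: x=-5 → posterior Inverse-Gamma(49/6, 4109/32)
obs 12: x=2 → posterior Inverse-Gamma(26/3, 4253/32)
obs 13: x=1 → posterior Inverse-Gamma(55/6, 4317/32)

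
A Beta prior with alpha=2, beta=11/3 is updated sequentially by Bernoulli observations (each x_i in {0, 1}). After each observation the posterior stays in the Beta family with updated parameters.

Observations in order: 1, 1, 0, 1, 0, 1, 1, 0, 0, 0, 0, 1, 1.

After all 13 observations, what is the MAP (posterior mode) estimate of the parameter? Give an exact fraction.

obs 1: x=1 → posterior Beta(3, 11/3)
obs 2: x=1 → posterior Beta(4, 11/3)
obs 3: x=0 → posterior Beta(4, 14/3)
obs 4: x=1 → posterior Beta(5, 14/3)
obs 5: x=0 → posterior Beta(5, 17/3)
obs 6: x=1 → posterior Beta(6, 17/3)
obs 7: x=1 → posterior Beta(7, 17/3)
obs 8: x=0 → posterior Beta(7, 20/3)
obs 9: x=0 → posterior Beta(7, 23/3)
obs 10: x=0 → posterior Beta(7, 26/3)
obs 11: x=0 → posterior Beta(7, 29/3)
obs 12: x=1 → posterior Beta(8, 29/3)
obs 13: x=1 → posterior Beta(9, 29/3)

12/25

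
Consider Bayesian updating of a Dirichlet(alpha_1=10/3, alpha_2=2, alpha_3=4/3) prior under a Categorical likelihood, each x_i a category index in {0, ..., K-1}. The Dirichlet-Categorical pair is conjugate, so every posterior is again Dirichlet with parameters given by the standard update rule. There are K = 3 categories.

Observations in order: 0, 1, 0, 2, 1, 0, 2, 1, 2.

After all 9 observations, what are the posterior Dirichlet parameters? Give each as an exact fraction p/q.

obs 1: x=0 → posterior Dirichlet(13/3, 2, 4/3)
obs 2: x=1 → posterior Dirichlet(13/3, 3, 4/3)
obs 3: x=0 → posterior Dirichlet(16/3, 3, 4/3)
obs 4: x=2 → posterior Dirichlet(16/3, 3, 7/3)
obs 5: x=1 → posterior Dirichlet(16/3, 4, 7/3)
obs 6: x=0 → posterior Dirichlet(19/3, 4, 7/3)
obs 7: x=2 → posterior Dirichlet(19/3, 4, 10/3)
obs 8: x=1 → posterior Dirichlet(19/3, 5, 10/3)
obs 9: x=2 → posterior Dirichlet(19/3, 5, 13/3)

alpha_1=19/3, alpha_2=5, alpha_3=13/3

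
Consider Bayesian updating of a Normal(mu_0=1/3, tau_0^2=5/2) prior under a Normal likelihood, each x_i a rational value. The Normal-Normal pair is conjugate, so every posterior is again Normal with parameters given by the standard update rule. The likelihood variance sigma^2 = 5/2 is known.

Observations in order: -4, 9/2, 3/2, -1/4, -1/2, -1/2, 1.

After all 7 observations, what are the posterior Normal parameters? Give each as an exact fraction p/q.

mu_0=25/96, tau_0^2=5/16

obs 1: x=-4 → posterior Normal(-11/6, 5/4)
obs 2: x=9/2 → posterior Normal(5/18, 5/6)
obs 3: x=3/2 → posterior Normal(7/12, 5/8)
obs 4: x=-1/4 → posterior Normal(5/12, 1/2)
obs 5: x=-1/2 → posterior Normal(19/72, 5/12)
obs 6: x=-1/2 → posterior Normal(13/84, 5/14)
obs 7: x=1 → posterior Normal(25/96, 5/16)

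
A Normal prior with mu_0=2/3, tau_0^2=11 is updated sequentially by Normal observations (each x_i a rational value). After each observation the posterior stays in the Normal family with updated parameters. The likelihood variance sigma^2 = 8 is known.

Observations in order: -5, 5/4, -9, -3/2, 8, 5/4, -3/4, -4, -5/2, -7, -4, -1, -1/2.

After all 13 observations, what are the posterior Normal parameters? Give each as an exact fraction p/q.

mu_0=-3203/1812, tau_0^2=88/151

obs 1: x=-5 → posterior Normal(-149/57, 88/19)
obs 2: x=5/4 → posterior Normal(-431/360, 44/15)
obs 3: x=-9 → posterior Normal(-1619/492, 88/41)
obs 4: x=-3/2 → posterior Normal(-1817/624, 22/13)
obs 5: x=8 → posterior Normal(-761/756, 88/63)
obs 6: x=5/4 → posterior Normal(-149/222, 44/37)
obs 7: x=-3/4 → posterior Normal(-139/204, 88/85)
obs 8: x=-4 → posterior Normal(-1223/1152, 11/12)
obs 9: x=-5/2 → posterior Normal(-1553/1284, 88/107)
obs 10: x=-7 → posterior Normal(-2477/1416, 44/59)
obs 11: x=-4 → posterior Normal(-3005/1548, 88/129)
obs 12: x=-1 → posterior Normal(-3137/1680, 22/35)
obs 13: x=-1/2 → posterior Normal(-3203/1812, 88/151)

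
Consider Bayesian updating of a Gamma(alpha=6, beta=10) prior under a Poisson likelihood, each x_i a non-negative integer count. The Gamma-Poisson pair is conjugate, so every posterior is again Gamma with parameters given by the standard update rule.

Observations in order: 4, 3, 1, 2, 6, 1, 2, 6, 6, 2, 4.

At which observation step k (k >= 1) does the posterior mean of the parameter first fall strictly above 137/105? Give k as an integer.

obs 1: x=4 → posterior Gamma(10, 11)
obs 2: x=3 → posterior Gamma(13, 12)
obs 3: x=1 → posterior Gamma(14, 13)
obs 4: x=2 → posterior Gamma(16, 14)
obs 5: x=6 → posterior Gamma(22, 15)
obs 6: x=1 → posterior Gamma(23, 16)
obs 7: x=2 → posterior Gamma(25, 17)
obs 8: x=6 → posterior Gamma(31, 18)
obs 9: x=6 → posterior Gamma(37, 19)
obs 10: x=2 → posterior Gamma(39, 20)
obs 11: x=4 → posterior Gamma(43, 21)

k = 5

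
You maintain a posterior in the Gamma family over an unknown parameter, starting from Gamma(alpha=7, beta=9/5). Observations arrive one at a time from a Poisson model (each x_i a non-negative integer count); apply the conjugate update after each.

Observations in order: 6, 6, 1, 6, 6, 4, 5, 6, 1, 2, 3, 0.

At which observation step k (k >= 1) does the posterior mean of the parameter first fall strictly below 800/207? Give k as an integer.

obs 1: x=6 → posterior Gamma(13, 14/5)
obs 2: x=6 → posterior Gamma(19, 19/5)
obs 3: x=1 → posterior Gamma(20, 24/5)
obs 4: x=6 → posterior Gamma(26, 29/5)
obs 5: x=6 → posterior Gamma(32, 34/5)
obs 6: x=4 → posterior Gamma(36, 39/5)
obs 7: x=5 → posterior Gamma(41, 44/5)
obs 8: x=6 → posterior Gamma(47, 49/5)
obs 9: x=1 → posterior Gamma(48, 54/5)
obs 10: x=2 → posterior Gamma(50, 59/5)
obs 11: x=3 → posterior Gamma(53, 64/5)
obs 12: x=0 → posterior Gamma(53, 69/5)

k = 12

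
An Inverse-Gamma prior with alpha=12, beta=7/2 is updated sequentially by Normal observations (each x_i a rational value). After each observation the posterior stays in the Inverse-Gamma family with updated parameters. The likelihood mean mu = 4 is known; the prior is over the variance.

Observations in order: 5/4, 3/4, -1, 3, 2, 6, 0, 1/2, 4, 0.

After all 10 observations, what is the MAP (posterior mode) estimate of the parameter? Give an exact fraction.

827/288

obs 1: x=5/4 → posterior Inverse-Gamma(25/2, 233/32)
obs 2: x=3/4 → posterior Inverse-Gamma(13, 201/16)
obs 3: x=-1 → posterior Inverse-Gamma(27/2, 401/16)
obs 4: x=3 → posterior Inverse-Gamma(14, 409/16)
obs 5: x=2 → posterior Inverse-Gamma(29/2, 441/16)
obs 6: x=6 → posterior Inverse-Gamma(15, 473/16)
obs 7: x=0 → posterior Inverse-Gamma(31/2, 601/16)
obs 8: x=1/2 → posterior Inverse-Gamma(16, 699/16)
obs 9: x=4 → posterior Inverse-Gamma(33/2, 699/16)
obs 10: x=0 → posterior Inverse-Gamma(17, 827/16)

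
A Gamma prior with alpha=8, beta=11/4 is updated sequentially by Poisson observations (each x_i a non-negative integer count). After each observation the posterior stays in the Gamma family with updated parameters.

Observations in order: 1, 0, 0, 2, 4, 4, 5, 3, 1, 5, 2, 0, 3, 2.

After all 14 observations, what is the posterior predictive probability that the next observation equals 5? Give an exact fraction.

12277928194125460578376079727571625342649277390278651590061753901931607022427758592/202593586297473420339433781854835798243386530068019028624983093558347936097633274151

obs 1: x=1 → posterior Gamma(9, 15/4)
obs 2: x=0 → posterior Gamma(9, 19/4)
obs 3: x=0 → posterior Gamma(9, 23/4)
obs 4: x=2 → posterior Gamma(11, 27/4)
obs 5: x=4 → posterior Gamma(15, 31/4)
obs 6: x=4 → posterior Gamma(19, 35/4)
obs 7: x=5 → posterior Gamma(24, 39/4)
obs 8: x=3 → posterior Gamma(27, 43/4)
obs 9: x=1 → posterior Gamma(28, 47/4)
obs 10: x=5 → posterior Gamma(33, 51/4)
obs 11: x=2 → posterior Gamma(35, 55/4)
obs 12: x=0 → posterior Gamma(35, 59/4)
obs 13: x=3 → posterior Gamma(38, 63/4)
obs 14: x=2 → posterior Gamma(40, 67/4)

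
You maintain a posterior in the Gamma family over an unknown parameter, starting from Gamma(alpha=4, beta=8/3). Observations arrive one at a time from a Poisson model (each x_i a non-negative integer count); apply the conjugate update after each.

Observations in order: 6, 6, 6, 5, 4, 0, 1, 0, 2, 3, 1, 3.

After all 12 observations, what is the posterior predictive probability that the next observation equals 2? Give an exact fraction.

obs 1: x=6 → posterior Gamma(10, 11/3)
obs 2: x=6 → posterior Gamma(16, 14/3)
obs 3: x=6 → posterior Gamma(22, 17/3)
obs 4: x=5 → posterior Gamma(27, 20/3)
obs 5: x=4 → posterior Gamma(31, 23/3)
obs 6: x=0 → posterior Gamma(31, 26/3)
obs 7: x=1 → posterior Gamma(32, 29/3)
obs 8: x=0 → posterior Gamma(32, 32/3)
obs 9: x=2 → posterior Gamma(34, 35/3)
obs 10: x=3 → posterior Gamma(37, 38/3)
obs 11: x=1 → posterior Gamma(38, 41/3)
obs 12: x=3 → posterior Gamma(41, 44/3)

186554357141847850602187010066171369024492951178603820952154296241094656/794708560552308362507026214655083140659880205559381016431673633560574223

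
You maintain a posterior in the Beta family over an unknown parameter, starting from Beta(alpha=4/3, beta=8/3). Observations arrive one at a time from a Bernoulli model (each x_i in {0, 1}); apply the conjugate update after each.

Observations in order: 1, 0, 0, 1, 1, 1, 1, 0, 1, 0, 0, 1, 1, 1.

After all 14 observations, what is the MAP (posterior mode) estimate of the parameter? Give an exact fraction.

obs 1: x=1 → posterior Beta(7/3, 8/3)
obs 2: x=0 → posterior Beta(7/3, 11/3)
obs 3: x=0 → posterior Beta(7/3, 14/3)
obs 4: x=1 → posterior Beta(10/3, 14/3)
obs 5: x=1 → posterior Beta(13/3, 14/3)
obs 6: x=1 → posterior Beta(16/3, 14/3)
obs 7: x=1 → posterior Beta(19/3, 14/3)
obs 8: x=0 → posterior Beta(19/3, 17/3)
obs 9: x=1 → posterior Beta(22/3, 17/3)
obs 10: x=0 → posterior Beta(22/3, 20/3)
obs 11: x=0 → posterior Beta(22/3, 23/3)
obs 12: x=1 → posterior Beta(25/3, 23/3)
obs 13: x=1 → posterior Beta(28/3, 23/3)
obs 14: x=1 → posterior Beta(31/3, 23/3)

7/12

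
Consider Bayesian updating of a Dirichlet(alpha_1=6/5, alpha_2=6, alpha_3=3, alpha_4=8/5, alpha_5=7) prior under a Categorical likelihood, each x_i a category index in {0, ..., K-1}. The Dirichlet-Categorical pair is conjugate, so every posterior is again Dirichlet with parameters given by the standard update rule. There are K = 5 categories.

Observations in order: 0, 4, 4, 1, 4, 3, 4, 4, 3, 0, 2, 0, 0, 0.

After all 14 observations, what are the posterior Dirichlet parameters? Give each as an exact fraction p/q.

obs 1: x=0 → posterior Dirichlet(11/5, 6, 3, 8/5, 7)
obs 2: x=4 → posterior Dirichlet(11/5, 6, 3, 8/5, 8)
obs 3: x=4 → posterior Dirichlet(11/5, 6, 3, 8/5, 9)
obs 4: x=1 → posterior Dirichlet(11/5, 7, 3, 8/5, 9)
obs 5: x=4 → posterior Dirichlet(11/5, 7, 3, 8/5, 10)
obs 6: x=3 → posterior Dirichlet(11/5, 7, 3, 13/5, 10)
obs 7: x=4 → posterior Dirichlet(11/5, 7, 3, 13/5, 11)
obs 8: x=4 → posterior Dirichlet(11/5, 7, 3, 13/5, 12)
obs 9: x=3 → posterior Dirichlet(11/5, 7, 3, 18/5, 12)
obs 10: x=0 → posterior Dirichlet(16/5, 7, 3, 18/5, 12)
obs 11: x=2 → posterior Dirichlet(16/5, 7, 4, 18/5, 12)
obs 12: x=0 → posterior Dirichlet(21/5, 7, 4, 18/5, 12)
obs 13: x=0 → posterior Dirichlet(26/5, 7, 4, 18/5, 12)
obs 14: x=0 → posterior Dirichlet(31/5, 7, 4, 18/5, 12)

alpha_1=31/5, alpha_2=7, alpha_3=4, alpha_4=18/5, alpha_5=12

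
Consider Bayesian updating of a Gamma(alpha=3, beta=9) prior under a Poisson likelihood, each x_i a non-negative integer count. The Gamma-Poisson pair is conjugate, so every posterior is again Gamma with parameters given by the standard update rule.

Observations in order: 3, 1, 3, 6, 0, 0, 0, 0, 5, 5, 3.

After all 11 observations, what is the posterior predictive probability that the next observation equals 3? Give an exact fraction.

obs 1: x=3 → posterior Gamma(6, 10)
obs 2: x=1 → posterior Gamma(7, 11)
obs 3: x=3 → posterior Gamma(10, 12)
obs 4: x=6 → posterior Gamma(16, 13)
obs 5: x=0 → posterior Gamma(16, 14)
obs 6: x=0 → posterior Gamma(16, 15)
obs 7: x=0 → posterior Gamma(16, 16)
obs 8: x=0 → posterior Gamma(16, 17)
obs 9: x=5 → posterior Gamma(21, 18)
obs 10: x=5 → posterior Gamma(26, 19)
obs 11: x=3 → posterior Gamma(29, 20)

241323474944000000000000000000000000000000/2046526777500669368329342638102622164679041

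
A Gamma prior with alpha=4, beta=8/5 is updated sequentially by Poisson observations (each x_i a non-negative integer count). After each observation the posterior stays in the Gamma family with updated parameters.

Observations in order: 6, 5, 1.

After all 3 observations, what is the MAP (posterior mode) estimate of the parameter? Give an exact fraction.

obs 1: x=6 → posterior Gamma(10, 13/5)
obs 2: x=5 → posterior Gamma(15, 18/5)
obs 3: x=1 → posterior Gamma(16, 23/5)

75/23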